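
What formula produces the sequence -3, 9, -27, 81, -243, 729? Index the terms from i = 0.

Check ratios: 9 / -3 = -3.0
Common ratio r = -3.
First term a = -3.
Formula: S_i = -3 * (-3)^i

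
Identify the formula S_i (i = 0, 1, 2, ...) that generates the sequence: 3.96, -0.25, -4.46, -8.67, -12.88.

Check differences: -0.25 - 3.96 = -4.21
-4.46 - -0.25 = -4.21
Common difference d = -4.21.
First term a = 3.96.
Formula: S_i = 3.96 - 4.21*i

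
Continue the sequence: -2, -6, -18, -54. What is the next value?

Ratios: -6 / -2 = 3.0
This is a geometric sequence with common ratio r = 3.
Next term = -54 * 3 = -162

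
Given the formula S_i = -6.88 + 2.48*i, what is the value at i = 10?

S_10 = -6.88 + 2.48*10 = -6.88 + 24.8 = 17.92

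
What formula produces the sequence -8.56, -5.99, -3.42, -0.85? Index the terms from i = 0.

Check differences: -5.99 - -8.56 = 2.57
-3.42 - -5.99 = 2.57
Common difference d = 2.57.
First term a = -8.56.
Formula: S_i = -8.56 + 2.57*i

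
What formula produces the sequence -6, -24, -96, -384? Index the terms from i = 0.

Check ratios: -24 / -6 = 4.0
Common ratio r = 4.
First term a = -6.
Formula: S_i = -6 * 4^i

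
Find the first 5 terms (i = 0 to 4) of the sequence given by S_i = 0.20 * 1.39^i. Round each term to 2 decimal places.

This is a geometric sequence.
i=0: S_0 = 0.2 * 1.39^0 = 0.2
i=1: S_1 = 0.2 * 1.39^1 ≈ 0.28
i=2: S_2 = 0.2 * 1.39^2 ≈ 0.39
i=3: S_3 = 0.2 * 1.39^3 ≈ 0.54
i=4: S_4 = 0.2 * 1.39^4 ≈ 0.75
The first 5 terms are: [0.2, 0.28, 0.39, 0.54, 0.75]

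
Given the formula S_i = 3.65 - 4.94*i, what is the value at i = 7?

S_7 = 3.65 + -4.94*7 = 3.65 + -34.58 = -30.93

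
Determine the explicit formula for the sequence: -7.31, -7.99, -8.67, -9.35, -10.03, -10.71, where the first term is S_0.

Check differences: -7.99 - -7.31 = -0.68
-8.67 - -7.99 = -0.68
Common difference d = -0.68.
First term a = -7.31.
Formula: S_i = -7.31 - 0.68*i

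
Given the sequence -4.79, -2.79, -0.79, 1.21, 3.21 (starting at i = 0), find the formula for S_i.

Check differences: -2.79 - -4.79 = 2.0
-0.79 - -2.79 = 2.0
Common difference d = 2.0.
First term a = -4.79.
Formula: S_i = -4.79 + 2.00*i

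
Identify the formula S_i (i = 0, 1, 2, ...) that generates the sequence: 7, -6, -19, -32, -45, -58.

Check differences: -6 - 7 = -13
-19 - -6 = -13
Common difference d = -13.
First term a = 7.
Formula: S_i = 7 - 13*i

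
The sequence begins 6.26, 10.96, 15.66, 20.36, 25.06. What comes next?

Differences: 10.96 - 6.26 = 4.7
This is an arithmetic sequence with common difference d = 4.7.
Next term = 25.06 + 4.7 = 29.76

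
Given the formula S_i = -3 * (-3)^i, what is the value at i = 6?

S_6 = -3 * (-3)^6 = -3 * 729 = -2187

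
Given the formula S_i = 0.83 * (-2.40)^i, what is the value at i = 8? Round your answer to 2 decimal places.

S_8 = 0.83 * (-2.4)^8 ≈ 0.83 * 1100.7531 ≈ 913.63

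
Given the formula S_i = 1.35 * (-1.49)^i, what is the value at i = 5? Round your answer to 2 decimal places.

S_5 = 1.35 * (-1.49)^5 ≈ 1.35 * -7.344 ≈ -9.91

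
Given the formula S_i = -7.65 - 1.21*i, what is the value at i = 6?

S_6 = -7.65 + -1.21*6 = -7.65 + -7.26 = -14.91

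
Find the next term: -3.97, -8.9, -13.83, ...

Differences: -8.9 - -3.97 = -4.93
This is an arithmetic sequence with common difference d = -4.93.
Next term = -13.83 + -4.93 = -18.76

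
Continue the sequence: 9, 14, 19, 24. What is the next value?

Differences: 14 - 9 = 5
This is an arithmetic sequence with common difference d = 5.
Next term = 24 + 5 = 29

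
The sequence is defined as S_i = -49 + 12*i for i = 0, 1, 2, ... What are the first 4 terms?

This is an arithmetic sequence.
i=0: S_0 = -49 + 12*0 = -49
i=1: S_1 = -49 + 12*1 = -37
i=2: S_2 = -49 + 12*2 = -25
i=3: S_3 = -49 + 12*3 = -13
The first 4 terms are: [-49, -37, -25, -13]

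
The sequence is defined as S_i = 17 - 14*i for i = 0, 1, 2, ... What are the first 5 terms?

This is an arithmetic sequence.
i=0: S_0 = 17 + -14*0 = 17
i=1: S_1 = 17 + -14*1 = 3
i=2: S_2 = 17 + -14*2 = -11
i=3: S_3 = 17 + -14*3 = -25
i=4: S_4 = 17 + -14*4 = -39
The first 5 terms are: [17, 3, -11, -25, -39]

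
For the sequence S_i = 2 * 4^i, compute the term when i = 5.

S_5 = 2 * 4^5 = 2 * 1024 = 2048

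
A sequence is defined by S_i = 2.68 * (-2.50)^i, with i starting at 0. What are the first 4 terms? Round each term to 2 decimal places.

This is a geometric sequence.
i=0: S_0 = 2.68 * (-2.5)^0 = 2.68
i=1: S_1 = 2.68 * (-2.5)^1 = -6.7
i=2: S_2 = 2.68 * (-2.5)^2 = 16.75
i=3: S_3 = 2.68 * (-2.5)^3 ≈ -41.88
The first 4 terms are: [2.68, -6.7, 16.75, -41.88]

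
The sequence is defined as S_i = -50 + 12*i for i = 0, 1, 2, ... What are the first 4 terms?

This is an arithmetic sequence.
i=0: S_0 = -50 + 12*0 = -50
i=1: S_1 = -50 + 12*1 = -38
i=2: S_2 = -50 + 12*2 = -26
i=3: S_3 = -50 + 12*3 = -14
The first 4 terms are: [-50, -38, -26, -14]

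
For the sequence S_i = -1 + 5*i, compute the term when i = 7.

S_7 = -1 + 5*7 = -1 + 35 = 34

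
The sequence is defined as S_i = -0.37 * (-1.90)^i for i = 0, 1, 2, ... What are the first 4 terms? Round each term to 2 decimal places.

This is a geometric sequence.
i=0: S_0 = -0.37 * (-1.9)^0 = -0.37
i=1: S_1 = -0.37 * (-1.9)^1 ≈ 0.7
i=2: S_2 = -0.37 * (-1.9)^2 ≈ -1.34
i=3: S_3 = -0.37 * (-1.9)^3 ≈ 2.54
The first 4 terms are: [-0.37, 0.7, -1.34, 2.54]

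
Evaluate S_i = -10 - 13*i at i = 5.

S_5 = -10 + -13*5 = -10 + -65 = -75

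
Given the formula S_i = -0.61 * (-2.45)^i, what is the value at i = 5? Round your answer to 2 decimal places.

S_5 = -0.61 * (-2.45)^5 ≈ -0.61 * -88.2735 ≈ 53.85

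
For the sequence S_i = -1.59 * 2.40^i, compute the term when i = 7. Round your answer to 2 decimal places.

S_7 = -1.59 * 2.4^7 ≈ -1.59 * 458.6471 ≈ -729.25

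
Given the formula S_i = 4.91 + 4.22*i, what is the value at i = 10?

S_10 = 4.91 + 4.22*10 = 4.91 + 42.2 = 47.11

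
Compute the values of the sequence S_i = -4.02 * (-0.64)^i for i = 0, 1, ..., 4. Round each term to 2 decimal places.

This is a geometric sequence.
i=0: S_0 = -4.02 * (-0.64)^0 = -4.02
i=1: S_1 = -4.02 * (-0.64)^1 ≈ 2.57
i=2: S_2 = -4.02 * (-0.64)^2 ≈ -1.65
i=3: S_3 = -4.02 * (-0.64)^3 ≈ 1.05
i=4: S_4 = -4.02 * (-0.64)^4 ≈ -0.67
The first 5 terms are: [-4.02, 2.57, -1.65, 1.05, -0.67]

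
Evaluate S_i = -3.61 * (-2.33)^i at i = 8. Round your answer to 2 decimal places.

S_8 = -3.61 * (-2.33)^8 ≈ -3.61 * 868.6551 ≈ -3135.84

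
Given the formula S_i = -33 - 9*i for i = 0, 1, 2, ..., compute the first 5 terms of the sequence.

This is an arithmetic sequence.
i=0: S_0 = -33 + -9*0 = -33
i=1: S_1 = -33 + -9*1 = -42
i=2: S_2 = -33 + -9*2 = -51
i=3: S_3 = -33 + -9*3 = -60
i=4: S_4 = -33 + -9*4 = -69
The first 5 terms are: [-33, -42, -51, -60, -69]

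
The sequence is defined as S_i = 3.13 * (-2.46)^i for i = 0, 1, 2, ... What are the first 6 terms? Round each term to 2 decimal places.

This is a geometric sequence.
i=0: S_0 = 3.13 * (-2.46)^0 = 3.13
i=1: S_1 = 3.13 * (-2.46)^1 ≈ -7.7
i=2: S_2 = 3.13 * (-2.46)^2 ≈ 18.94
i=3: S_3 = 3.13 * (-2.46)^3 ≈ -46.6
i=4: S_4 = 3.13 * (-2.46)^4 ≈ 114.63
i=5: S_5 = 3.13 * (-2.46)^5 ≈ -281.98
The first 6 terms are: [3.13, -7.7, 18.94, -46.6, 114.63, -281.98]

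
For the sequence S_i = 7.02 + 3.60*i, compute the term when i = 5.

S_5 = 7.02 + 3.6*5 = 7.02 + 18.0 = 25.02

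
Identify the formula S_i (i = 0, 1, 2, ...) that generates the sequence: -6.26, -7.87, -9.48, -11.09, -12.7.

Check differences: -7.87 - -6.26 = -1.61
-9.48 - -7.87 = -1.61
Common difference d = -1.61.
First term a = -6.26.
Formula: S_i = -6.26 - 1.61*i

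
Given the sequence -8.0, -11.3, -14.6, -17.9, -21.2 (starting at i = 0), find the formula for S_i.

Check differences: -11.3 - -8.0 = -3.3
-14.6 - -11.3 = -3.3
Common difference d = -3.3.
First term a = -8.0.
Formula: S_i = -8.00 - 3.30*i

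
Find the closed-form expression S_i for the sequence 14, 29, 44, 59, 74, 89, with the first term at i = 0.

Check differences: 29 - 14 = 15
44 - 29 = 15
Common difference d = 15.
First term a = 14.
Formula: S_i = 14 + 15*i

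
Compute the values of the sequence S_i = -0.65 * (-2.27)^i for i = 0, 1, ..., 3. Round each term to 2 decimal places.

This is a geometric sequence.
i=0: S_0 = -0.65 * (-2.27)^0 = -0.65
i=1: S_1 = -0.65 * (-2.27)^1 ≈ 1.48
i=2: S_2 = -0.65 * (-2.27)^2 ≈ -3.35
i=3: S_3 = -0.65 * (-2.27)^3 ≈ 7.6
The first 4 terms are: [-0.65, 1.48, -3.35, 7.6]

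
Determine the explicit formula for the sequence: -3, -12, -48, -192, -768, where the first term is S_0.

Check ratios: -12 / -3 = 4.0
Common ratio r = 4.
First term a = -3.
Formula: S_i = -3 * 4^i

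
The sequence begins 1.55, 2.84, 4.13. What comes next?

Differences: 2.84 - 1.55 = 1.29
This is an arithmetic sequence with common difference d = 1.29.
Next term = 4.13 + 1.29 = 5.42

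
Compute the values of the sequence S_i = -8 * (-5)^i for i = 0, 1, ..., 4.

This is a geometric sequence.
i=0: S_0 = -8 * (-5)^0 = -8
i=1: S_1 = -8 * (-5)^1 = 40
i=2: S_2 = -8 * (-5)^2 = -200
i=3: S_3 = -8 * (-5)^3 = 1000
i=4: S_4 = -8 * (-5)^4 = -5000
The first 5 terms are: [-8, 40, -200, 1000, -5000]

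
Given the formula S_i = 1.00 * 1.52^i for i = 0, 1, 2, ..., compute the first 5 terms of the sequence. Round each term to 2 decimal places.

This is a geometric sequence.
i=0: S_0 = 1.0 * 1.52^0 = 1.0
i=1: S_1 = 1.0 * 1.52^1 = 1.52
i=2: S_2 = 1.0 * 1.52^2 ≈ 2.31
i=3: S_3 = 1.0 * 1.52^3 ≈ 3.51
i=4: S_4 = 1.0 * 1.52^4 ≈ 5.34
The first 5 terms are: [1.0, 1.52, 2.31, 3.51, 5.34]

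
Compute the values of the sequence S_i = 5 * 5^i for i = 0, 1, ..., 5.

This is a geometric sequence.
i=0: S_0 = 5 * 5^0 = 5
i=1: S_1 = 5 * 5^1 = 25
i=2: S_2 = 5 * 5^2 = 125
i=3: S_3 = 5 * 5^3 = 625
i=4: S_4 = 5 * 5^4 = 3125
i=5: S_5 = 5 * 5^5 = 15625
The first 6 terms are: [5, 25, 125, 625, 3125, 15625]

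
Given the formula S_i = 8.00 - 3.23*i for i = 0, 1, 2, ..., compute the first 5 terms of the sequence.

This is an arithmetic sequence.
i=0: S_0 = 8.0 + -3.23*0 = 8.0
i=1: S_1 = 8.0 + -3.23*1 = 4.77
i=2: S_2 = 8.0 + -3.23*2 = 1.54
i=3: S_3 = 8.0 + -3.23*3 = -1.69
i=4: S_4 = 8.0 + -3.23*4 = -4.92
The first 5 terms are: [8.0, 4.77, 1.54, -1.69, -4.92]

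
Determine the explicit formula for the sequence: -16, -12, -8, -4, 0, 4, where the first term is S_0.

Check differences: -12 - -16 = 4
-8 - -12 = 4
Common difference d = 4.
First term a = -16.
Formula: S_i = -16 + 4*i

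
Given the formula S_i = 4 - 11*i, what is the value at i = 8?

S_8 = 4 + -11*8 = 4 + -88 = -84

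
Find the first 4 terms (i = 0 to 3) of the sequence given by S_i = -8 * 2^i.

This is a geometric sequence.
i=0: S_0 = -8 * 2^0 = -8
i=1: S_1 = -8 * 2^1 = -16
i=2: S_2 = -8 * 2^2 = -32
i=3: S_3 = -8 * 2^3 = -64
The first 4 terms are: [-8, -16, -32, -64]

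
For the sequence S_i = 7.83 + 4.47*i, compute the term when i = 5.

S_5 = 7.83 + 4.47*5 = 7.83 + 22.35 = 30.18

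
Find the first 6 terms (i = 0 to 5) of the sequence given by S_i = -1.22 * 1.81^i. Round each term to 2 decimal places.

This is a geometric sequence.
i=0: S_0 = -1.22 * 1.81^0 = -1.22
i=1: S_1 = -1.22 * 1.81^1 ≈ -2.21
i=2: S_2 = -1.22 * 1.81^2 ≈ -4.0
i=3: S_3 = -1.22 * 1.81^3 ≈ -7.23
i=4: S_4 = -1.22 * 1.81^4 ≈ -13.09
i=5: S_5 = -1.22 * 1.81^5 ≈ -23.7
The first 6 terms are: [-1.22, -2.21, -4.0, -7.23, -13.09, -23.7]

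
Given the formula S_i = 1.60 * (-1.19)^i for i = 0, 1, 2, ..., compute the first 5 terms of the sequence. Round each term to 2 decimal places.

This is a geometric sequence.
i=0: S_0 = 1.6 * (-1.19)^0 = 1.6
i=1: S_1 = 1.6 * (-1.19)^1 ≈ -1.9
i=2: S_2 = 1.6 * (-1.19)^2 ≈ 2.27
i=3: S_3 = 1.6 * (-1.19)^3 ≈ -2.7
i=4: S_4 = 1.6 * (-1.19)^4 ≈ 3.21
The first 5 terms are: [1.6, -1.9, 2.27, -2.7, 3.21]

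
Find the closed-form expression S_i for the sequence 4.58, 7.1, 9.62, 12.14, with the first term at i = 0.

Check differences: 7.1 - 4.58 = 2.52
9.62 - 7.1 = 2.52
Common difference d = 2.52.
First term a = 4.58.
Formula: S_i = 4.58 + 2.52*i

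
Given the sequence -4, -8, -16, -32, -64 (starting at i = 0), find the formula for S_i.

Check ratios: -8 / -4 = 2.0
Common ratio r = 2.
First term a = -4.
Formula: S_i = -4 * 2^i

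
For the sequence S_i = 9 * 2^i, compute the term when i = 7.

S_7 = 9 * 2^7 = 9 * 128 = 1152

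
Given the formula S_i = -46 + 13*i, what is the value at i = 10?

S_10 = -46 + 13*10 = -46 + 130 = 84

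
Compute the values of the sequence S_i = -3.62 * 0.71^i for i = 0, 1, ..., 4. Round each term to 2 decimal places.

This is a geometric sequence.
i=0: S_0 = -3.62 * 0.71^0 = -3.62
i=1: S_1 = -3.62 * 0.71^1 ≈ -2.57
i=2: S_2 = -3.62 * 0.71^2 ≈ -1.82
i=3: S_3 = -3.62 * 0.71^3 ≈ -1.3
i=4: S_4 = -3.62 * 0.71^4 ≈ -0.92
The first 5 terms are: [-3.62, -2.57, -1.82, -1.3, -0.92]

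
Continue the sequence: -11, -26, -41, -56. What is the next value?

Differences: -26 - -11 = -15
This is an arithmetic sequence with common difference d = -15.
Next term = -56 + -15 = -71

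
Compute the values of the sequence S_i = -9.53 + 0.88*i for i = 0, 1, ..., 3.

This is an arithmetic sequence.
i=0: S_0 = -9.53 + 0.88*0 = -9.53
i=1: S_1 = -9.53 + 0.88*1 = -8.65
i=2: S_2 = -9.53 + 0.88*2 = -7.77
i=3: S_3 = -9.53 + 0.88*3 = -6.89
The first 4 terms are: [-9.53, -8.65, -7.77, -6.89]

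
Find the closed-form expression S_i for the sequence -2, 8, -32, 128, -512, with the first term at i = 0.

Check ratios: 8 / -2 = -4.0
Common ratio r = -4.
First term a = -2.
Formula: S_i = -2 * (-4)^i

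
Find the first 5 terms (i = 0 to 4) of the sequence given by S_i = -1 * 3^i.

This is a geometric sequence.
i=0: S_0 = -1 * 3^0 = -1
i=1: S_1 = -1 * 3^1 = -3
i=2: S_2 = -1 * 3^2 = -9
i=3: S_3 = -1 * 3^3 = -27
i=4: S_4 = -1 * 3^4 = -81
The first 5 terms are: [-1, -3, -9, -27, -81]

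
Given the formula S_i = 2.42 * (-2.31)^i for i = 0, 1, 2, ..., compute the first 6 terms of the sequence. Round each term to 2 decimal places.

This is a geometric sequence.
i=0: S_0 = 2.42 * (-2.31)^0 = 2.42
i=1: S_1 = 2.42 * (-2.31)^1 ≈ -5.59
i=2: S_2 = 2.42 * (-2.31)^2 ≈ 12.91
i=3: S_3 = 2.42 * (-2.31)^3 ≈ -29.83
i=4: S_4 = 2.42 * (-2.31)^4 ≈ 68.91
i=5: S_5 = 2.42 * (-2.31)^5 ≈ -159.18
The first 6 terms are: [2.42, -5.59, 12.91, -29.83, 68.91, -159.18]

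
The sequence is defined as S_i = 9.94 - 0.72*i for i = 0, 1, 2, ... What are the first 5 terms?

This is an arithmetic sequence.
i=0: S_0 = 9.94 + -0.72*0 = 9.94
i=1: S_1 = 9.94 + -0.72*1 = 9.22
i=2: S_2 = 9.94 + -0.72*2 = 8.5
i=3: S_3 = 9.94 + -0.72*3 = 7.78
i=4: S_4 = 9.94 + -0.72*4 = 7.06
The first 5 terms are: [9.94, 9.22, 8.5, 7.78, 7.06]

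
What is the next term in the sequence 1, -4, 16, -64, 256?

Ratios: -4 / 1 = -4.0
This is a geometric sequence with common ratio r = -4.
Next term = 256 * -4 = -1024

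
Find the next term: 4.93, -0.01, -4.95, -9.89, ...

Differences: -0.01 - 4.93 = -4.94
This is an arithmetic sequence with common difference d = -4.94.
Next term = -9.89 + -4.94 = -14.83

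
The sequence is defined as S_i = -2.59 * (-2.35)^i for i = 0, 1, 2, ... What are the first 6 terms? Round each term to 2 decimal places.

This is a geometric sequence.
i=0: S_0 = -2.59 * (-2.35)^0 = -2.59
i=1: S_1 = -2.59 * (-2.35)^1 ≈ 6.09
i=2: S_2 = -2.59 * (-2.35)^2 ≈ -14.3
i=3: S_3 = -2.59 * (-2.35)^3 ≈ 33.61
i=4: S_4 = -2.59 * (-2.35)^4 ≈ -78.99
i=5: S_5 = -2.59 * (-2.35)^5 ≈ 185.63
The first 6 terms are: [-2.59, 6.09, -14.3, 33.61, -78.99, 185.63]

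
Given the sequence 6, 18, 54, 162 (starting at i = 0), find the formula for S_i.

Check ratios: 18 / 6 = 3.0
Common ratio r = 3.
First term a = 6.
Formula: S_i = 6 * 3^i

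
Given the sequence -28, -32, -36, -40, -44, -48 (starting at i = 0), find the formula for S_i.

Check differences: -32 - -28 = -4
-36 - -32 = -4
Common difference d = -4.
First term a = -28.
Formula: S_i = -28 - 4*i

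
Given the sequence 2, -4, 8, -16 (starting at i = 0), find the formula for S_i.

Check ratios: -4 / 2 = -2.0
Common ratio r = -2.
First term a = 2.
Formula: S_i = 2 * (-2)^i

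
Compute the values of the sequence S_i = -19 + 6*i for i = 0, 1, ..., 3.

This is an arithmetic sequence.
i=0: S_0 = -19 + 6*0 = -19
i=1: S_1 = -19 + 6*1 = -13
i=2: S_2 = -19 + 6*2 = -7
i=3: S_3 = -19 + 6*3 = -1
The first 4 terms are: [-19, -13, -7, -1]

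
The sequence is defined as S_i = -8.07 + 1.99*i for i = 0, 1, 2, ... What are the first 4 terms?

This is an arithmetic sequence.
i=0: S_0 = -8.07 + 1.99*0 = -8.07
i=1: S_1 = -8.07 + 1.99*1 = -6.08
i=2: S_2 = -8.07 + 1.99*2 = -4.09
i=3: S_3 = -8.07 + 1.99*3 = -2.1
The first 4 terms are: [-8.07, -6.08, -4.09, -2.1]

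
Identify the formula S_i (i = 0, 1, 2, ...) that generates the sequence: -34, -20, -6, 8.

Check differences: -20 - -34 = 14
-6 - -20 = 14
Common difference d = 14.
First term a = -34.
Formula: S_i = -34 + 14*i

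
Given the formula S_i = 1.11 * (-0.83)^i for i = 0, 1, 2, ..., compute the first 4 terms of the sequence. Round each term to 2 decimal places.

This is a geometric sequence.
i=0: S_0 = 1.11 * (-0.83)^0 = 1.11
i=1: S_1 = 1.11 * (-0.83)^1 ≈ -0.92
i=2: S_2 = 1.11 * (-0.83)^2 ≈ 0.76
i=3: S_3 = 1.11 * (-0.83)^3 ≈ -0.63
The first 4 terms are: [1.11, -0.92, 0.76, -0.63]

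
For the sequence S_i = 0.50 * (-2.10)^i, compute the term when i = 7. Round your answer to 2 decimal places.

S_7 = 0.5 * (-2.1)^7 ≈ 0.5 * -180.1089 ≈ -90.05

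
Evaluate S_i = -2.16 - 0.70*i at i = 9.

S_9 = -2.16 + -0.7*9 = -2.16 + -6.3 = -8.46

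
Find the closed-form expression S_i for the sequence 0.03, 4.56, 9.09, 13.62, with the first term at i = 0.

Check differences: 4.56 - 0.03 = 4.53
9.09 - 4.56 = 4.53
Common difference d = 4.53.
First term a = 0.03.
Formula: S_i = 0.03 + 4.53*i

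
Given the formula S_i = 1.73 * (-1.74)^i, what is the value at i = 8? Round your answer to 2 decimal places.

S_8 = 1.73 * (-1.74)^8 ≈ 1.73 * 84.0222 ≈ 145.36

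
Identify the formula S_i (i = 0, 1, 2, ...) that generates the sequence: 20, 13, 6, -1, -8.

Check differences: 13 - 20 = -7
6 - 13 = -7
Common difference d = -7.
First term a = 20.
Formula: S_i = 20 - 7*i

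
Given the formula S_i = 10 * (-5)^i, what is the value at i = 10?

S_10 = 10 * (-5)^10 = 10 * 9765625 = 97656250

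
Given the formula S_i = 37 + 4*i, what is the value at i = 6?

S_6 = 37 + 4*6 = 37 + 24 = 61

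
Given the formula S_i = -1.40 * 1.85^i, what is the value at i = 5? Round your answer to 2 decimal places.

S_5 = -1.4 * 1.85^5 ≈ -1.4 * 21.67 ≈ -30.34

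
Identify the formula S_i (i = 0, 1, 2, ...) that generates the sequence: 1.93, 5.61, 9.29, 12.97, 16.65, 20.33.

Check differences: 5.61 - 1.93 = 3.68
9.29 - 5.61 = 3.68
Common difference d = 3.68.
First term a = 1.93.
Formula: S_i = 1.93 + 3.68*i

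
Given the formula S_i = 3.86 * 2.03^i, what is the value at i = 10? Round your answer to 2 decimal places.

S_10 = 3.86 * 2.03^10 ≈ 3.86 * 1188.3938 ≈ 4587.2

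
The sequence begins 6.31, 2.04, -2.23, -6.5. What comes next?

Differences: 2.04 - 6.31 = -4.27
This is an arithmetic sequence with common difference d = -4.27.
Next term = -6.5 + -4.27 = -10.77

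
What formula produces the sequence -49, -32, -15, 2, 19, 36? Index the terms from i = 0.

Check differences: -32 - -49 = 17
-15 - -32 = 17
Common difference d = 17.
First term a = -49.
Formula: S_i = -49 + 17*i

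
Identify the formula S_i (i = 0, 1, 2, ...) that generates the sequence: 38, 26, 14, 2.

Check differences: 26 - 38 = -12
14 - 26 = -12
Common difference d = -12.
First term a = 38.
Formula: S_i = 38 - 12*i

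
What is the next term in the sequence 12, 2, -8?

Differences: 2 - 12 = -10
This is an arithmetic sequence with common difference d = -10.
Next term = -8 + -10 = -18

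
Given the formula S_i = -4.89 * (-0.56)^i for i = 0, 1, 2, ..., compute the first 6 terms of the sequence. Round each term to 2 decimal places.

This is a geometric sequence.
i=0: S_0 = -4.89 * (-0.56)^0 = -4.89
i=1: S_1 = -4.89 * (-0.56)^1 ≈ 2.74
i=2: S_2 = -4.89 * (-0.56)^2 ≈ -1.53
i=3: S_3 = -4.89 * (-0.56)^3 ≈ 0.86
i=4: S_4 = -4.89 * (-0.56)^4 ≈ -0.48
i=5: S_5 = -4.89 * (-0.56)^5 ≈ 0.27
The first 6 terms are: [-4.89, 2.74, -1.53, 0.86, -0.48, 0.27]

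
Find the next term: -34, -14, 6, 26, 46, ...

Differences: -14 - -34 = 20
This is an arithmetic sequence with common difference d = 20.
Next term = 46 + 20 = 66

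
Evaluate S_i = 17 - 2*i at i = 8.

S_8 = 17 + -2*8 = 17 + -16 = 1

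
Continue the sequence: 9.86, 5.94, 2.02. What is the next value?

Differences: 5.94 - 9.86 = -3.92
This is an arithmetic sequence with common difference d = -3.92.
Next term = 2.02 + -3.92 = -1.9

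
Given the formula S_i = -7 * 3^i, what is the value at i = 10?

S_10 = -7 * 3^10 = -7 * 59049 = -413343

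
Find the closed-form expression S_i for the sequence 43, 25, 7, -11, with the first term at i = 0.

Check differences: 25 - 43 = -18
7 - 25 = -18
Common difference d = -18.
First term a = 43.
Formula: S_i = 43 - 18*i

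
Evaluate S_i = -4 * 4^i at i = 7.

S_7 = -4 * 4^7 = -4 * 16384 = -65536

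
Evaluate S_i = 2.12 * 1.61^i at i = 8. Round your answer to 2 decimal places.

S_8 = 2.12 * 1.61^8 ≈ 2.12 * 45.1447 ≈ 95.71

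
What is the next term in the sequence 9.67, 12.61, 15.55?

Differences: 12.61 - 9.67 = 2.94
This is an arithmetic sequence with common difference d = 2.94.
Next term = 15.55 + 2.94 = 18.49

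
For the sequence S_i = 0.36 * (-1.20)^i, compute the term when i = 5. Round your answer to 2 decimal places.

S_5 = 0.36 * (-1.2)^5 ≈ 0.36 * -2.4883 ≈ -0.9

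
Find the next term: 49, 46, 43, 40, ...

Differences: 46 - 49 = -3
This is an arithmetic sequence with common difference d = -3.
Next term = 40 + -3 = 37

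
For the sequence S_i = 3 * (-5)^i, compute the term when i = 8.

S_8 = 3 * (-5)^8 = 3 * 390625 = 1171875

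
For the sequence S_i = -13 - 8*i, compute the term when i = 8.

S_8 = -13 + -8*8 = -13 + -64 = -77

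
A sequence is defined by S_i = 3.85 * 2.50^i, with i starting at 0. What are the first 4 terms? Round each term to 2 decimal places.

This is a geometric sequence.
i=0: S_0 = 3.85 * 2.5^0 = 3.85
i=1: S_1 = 3.85 * 2.5^1 ≈ 9.63
i=2: S_2 = 3.85 * 2.5^2 ≈ 24.06
i=3: S_3 = 3.85 * 2.5^3 ≈ 60.16
The first 4 terms are: [3.85, 9.63, 24.06, 60.16]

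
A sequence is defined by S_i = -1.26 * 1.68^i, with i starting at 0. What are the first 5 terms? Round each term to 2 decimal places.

This is a geometric sequence.
i=0: S_0 = -1.26 * 1.68^0 = -1.26
i=1: S_1 = -1.26 * 1.68^1 ≈ -2.12
i=2: S_2 = -1.26 * 1.68^2 ≈ -3.56
i=3: S_3 = -1.26 * 1.68^3 ≈ -5.97
i=4: S_4 = -1.26 * 1.68^4 ≈ -10.04
The first 5 terms are: [-1.26, -2.12, -3.56, -5.97, -10.04]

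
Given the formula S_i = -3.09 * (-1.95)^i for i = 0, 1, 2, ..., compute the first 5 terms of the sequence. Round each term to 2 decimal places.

This is a geometric sequence.
i=0: S_0 = -3.09 * (-1.95)^0 = -3.09
i=1: S_1 = -3.09 * (-1.95)^1 ≈ 6.03
i=2: S_2 = -3.09 * (-1.95)^2 ≈ -11.75
i=3: S_3 = -3.09 * (-1.95)^3 ≈ 22.91
i=4: S_4 = -3.09 * (-1.95)^4 ≈ -44.68
The first 5 terms are: [-3.09, 6.03, -11.75, 22.91, -44.68]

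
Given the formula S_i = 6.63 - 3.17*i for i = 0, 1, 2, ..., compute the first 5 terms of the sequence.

This is an arithmetic sequence.
i=0: S_0 = 6.63 + -3.17*0 = 6.63
i=1: S_1 = 6.63 + -3.17*1 = 3.46
i=2: S_2 = 6.63 + -3.17*2 = 0.29
i=3: S_3 = 6.63 + -3.17*3 = -2.88
i=4: S_4 = 6.63 + -3.17*4 = -6.05
The first 5 terms are: [6.63, 3.46, 0.29, -2.88, -6.05]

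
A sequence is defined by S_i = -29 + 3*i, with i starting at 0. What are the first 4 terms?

This is an arithmetic sequence.
i=0: S_0 = -29 + 3*0 = -29
i=1: S_1 = -29 + 3*1 = -26
i=2: S_2 = -29 + 3*2 = -23
i=3: S_3 = -29 + 3*3 = -20
The first 4 terms are: [-29, -26, -23, -20]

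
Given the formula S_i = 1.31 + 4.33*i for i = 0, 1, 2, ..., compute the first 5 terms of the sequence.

This is an arithmetic sequence.
i=0: S_0 = 1.31 + 4.33*0 = 1.31
i=1: S_1 = 1.31 + 4.33*1 = 5.64
i=2: S_2 = 1.31 + 4.33*2 = 9.97
i=3: S_3 = 1.31 + 4.33*3 = 14.3
i=4: S_4 = 1.31 + 4.33*4 = 18.63
The first 5 terms are: [1.31, 5.64, 9.97, 14.3, 18.63]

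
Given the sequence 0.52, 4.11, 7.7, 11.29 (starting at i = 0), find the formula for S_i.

Check differences: 4.11 - 0.52 = 3.59
7.7 - 4.11 = 3.59
Common difference d = 3.59.
First term a = 0.52.
Formula: S_i = 0.52 + 3.59*i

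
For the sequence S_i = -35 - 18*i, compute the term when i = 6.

S_6 = -35 + -18*6 = -35 + -108 = -143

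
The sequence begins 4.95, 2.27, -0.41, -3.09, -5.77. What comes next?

Differences: 2.27 - 4.95 = -2.68
This is an arithmetic sequence with common difference d = -2.68.
Next term = -5.77 + -2.68 = -8.45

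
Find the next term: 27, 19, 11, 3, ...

Differences: 19 - 27 = -8
This is an arithmetic sequence with common difference d = -8.
Next term = 3 + -8 = -5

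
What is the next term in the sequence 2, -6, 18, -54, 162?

Ratios: -6 / 2 = -3.0
This is a geometric sequence with common ratio r = -3.
Next term = 162 * -3 = -486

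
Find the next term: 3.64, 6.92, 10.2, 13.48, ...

Differences: 6.92 - 3.64 = 3.28
This is an arithmetic sequence with common difference d = 3.28.
Next term = 13.48 + 3.28 = 16.76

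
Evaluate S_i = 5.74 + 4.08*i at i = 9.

S_9 = 5.74 + 4.08*9 = 5.74 + 36.72 = 42.46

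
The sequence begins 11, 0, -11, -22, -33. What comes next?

Differences: 0 - 11 = -11
This is an arithmetic sequence with common difference d = -11.
Next term = -33 + -11 = -44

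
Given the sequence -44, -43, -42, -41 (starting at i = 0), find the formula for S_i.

Check differences: -43 - -44 = 1
-42 - -43 = 1
Common difference d = 1.
First term a = -44.
Formula: S_i = -44 + 1*i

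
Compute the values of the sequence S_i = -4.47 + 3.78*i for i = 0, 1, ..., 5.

This is an arithmetic sequence.
i=0: S_0 = -4.47 + 3.78*0 = -4.47
i=1: S_1 = -4.47 + 3.78*1 = -0.69
i=2: S_2 = -4.47 + 3.78*2 = 3.09
i=3: S_3 = -4.47 + 3.78*3 = 6.87
i=4: S_4 = -4.47 + 3.78*4 = 10.65
i=5: S_5 = -4.47 + 3.78*5 = 14.43
The first 6 terms are: [-4.47, -0.69, 3.09, 6.87, 10.65, 14.43]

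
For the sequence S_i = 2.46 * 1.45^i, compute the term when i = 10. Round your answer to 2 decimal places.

S_10 = 2.46 * 1.45^10 ≈ 2.46 * 41.0847 ≈ 101.07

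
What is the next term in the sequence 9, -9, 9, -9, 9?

Ratios: -9 / 9 = -1.0
This is a geometric sequence with common ratio r = -1.
Next term = 9 * -1 = -9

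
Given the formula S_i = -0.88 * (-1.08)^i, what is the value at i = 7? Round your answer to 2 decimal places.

S_7 = -0.88 * (-1.08)^7 ≈ -0.88 * -1.7138 ≈ 1.51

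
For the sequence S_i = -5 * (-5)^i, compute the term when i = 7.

S_7 = -5 * (-5)^7 = -5 * -78125 = 390625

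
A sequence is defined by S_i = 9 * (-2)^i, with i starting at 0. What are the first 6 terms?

This is a geometric sequence.
i=0: S_0 = 9 * (-2)^0 = 9
i=1: S_1 = 9 * (-2)^1 = -18
i=2: S_2 = 9 * (-2)^2 = 36
i=3: S_3 = 9 * (-2)^3 = -72
i=4: S_4 = 9 * (-2)^4 = 144
i=5: S_5 = 9 * (-2)^5 = -288
The first 6 terms are: [9, -18, 36, -72, 144, -288]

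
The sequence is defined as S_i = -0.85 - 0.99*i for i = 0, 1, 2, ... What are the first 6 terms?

This is an arithmetic sequence.
i=0: S_0 = -0.85 + -0.99*0 = -0.85
i=1: S_1 = -0.85 + -0.99*1 = -1.84
i=2: S_2 = -0.85 + -0.99*2 = -2.83
i=3: S_3 = -0.85 + -0.99*3 = -3.82
i=4: S_4 = -0.85 + -0.99*4 = -4.81
i=5: S_5 = -0.85 + -0.99*5 = -5.8
The first 6 terms are: [-0.85, -1.84, -2.83, -3.82, -4.81, -5.8]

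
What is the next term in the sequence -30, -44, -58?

Differences: -44 - -30 = -14
This is an arithmetic sequence with common difference d = -14.
Next term = -58 + -14 = -72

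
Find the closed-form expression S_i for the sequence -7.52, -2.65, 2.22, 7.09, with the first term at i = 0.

Check differences: -2.65 - -7.52 = 4.87
2.22 - -2.65 = 4.87
Common difference d = 4.87.
First term a = -7.52.
Formula: S_i = -7.52 + 4.87*i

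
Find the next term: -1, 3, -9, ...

Ratios: 3 / -1 = -3.0
This is a geometric sequence with common ratio r = -3.
Next term = -9 * -3 = 27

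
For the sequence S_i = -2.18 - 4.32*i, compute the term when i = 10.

S_10 = -2.18 + -4.32*10 = -2.18 + -43.2 = -45.38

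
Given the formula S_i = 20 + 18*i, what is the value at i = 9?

S_9 = 20 + 18*9 = 20 + 162 = 182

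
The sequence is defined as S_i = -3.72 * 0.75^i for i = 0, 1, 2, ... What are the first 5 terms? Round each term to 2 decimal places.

This is a geometric sequence.
i=0: S_0 = -3.72 * 0.75^0 = -3.72
i=1: S_1 = -3.72 * 0.75^1 = -2.79
i=2: S_2 = -3.72 * 0.75^2 ≈ -2.09
i=3: S_3 = -3.72 * 0.75^3 ≈ -1.57
i=4: S_4 = -3.72 * 0.75^4 ≈ -1.18
The first 5 terms are: [-3.72, -2.79, -2.09, -1.57, -1.18]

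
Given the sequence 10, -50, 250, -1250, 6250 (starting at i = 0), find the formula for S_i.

Check ratios: -50 / 10 = -5.0
Common ratio r = -5.
First term a = 10.
Formula: S_i = 10 * (-5)^i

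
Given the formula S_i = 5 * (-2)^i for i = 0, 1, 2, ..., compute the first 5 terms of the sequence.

This is a geometric sequence.
i=0: S_0 = 5 * (-2)^0 = 5
i=1: S_1 = 5 * (-2)^1 = -10
i=2: S_2 = 5 * (-2)^2 = 20
i=3: S_3 = 5 * (-2)^3 = -40
i=4: S_4 = 5 * (-2)^4 = 80
The first 5 terms are: [5, -10, 20, -40, 80]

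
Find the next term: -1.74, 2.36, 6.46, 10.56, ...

Differences: 2.36 - -1.74 = 4.1
This is an arithmetic sequence with common difference d = 4.1.
Next term = 10.56 + 4.1 = 14.66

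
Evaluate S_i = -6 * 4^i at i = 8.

S_8 = -6 * 4^8 = -6 * 65536 = -393216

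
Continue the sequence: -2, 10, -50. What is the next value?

Ratios: 10 / -2 = -5.0
This is a geometric sequence with common ratio r = -5.
Next term = -50 * -5 = 250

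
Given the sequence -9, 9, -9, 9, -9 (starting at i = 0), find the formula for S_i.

Check ratios: 9 / -9 = -1.0
Common ratio r = -1.
First term a = -9.
Formula: S_i = -9 * (-1)^i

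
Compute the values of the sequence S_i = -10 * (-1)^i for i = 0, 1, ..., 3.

This is a geometric sequence.
i=0: S_0 = -10 * (-1)^0 = -10
i=1: S_1 = -10 * (-1)^1 = 10
i=2: S_2 = -10 * (-1)^2 = -10
i=3: S_3 = -10 * (-1)^3 = 10
The first 4 terms are: [-10, 10, -10, 10]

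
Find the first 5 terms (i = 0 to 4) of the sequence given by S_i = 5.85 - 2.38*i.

This is an arithmetic sequence.
i=0: S_0 = 5.85 + -2.38*0 = 5.85
i=1: S_1 = 5.85 + -2.38*1 = 3.47
i=2: S_2 = 5.85 + -2.38*2 = 1.09
i=3: S_3 = 5.85 + -2.38*3 = -1.29
i=4: S_4 = 5.85 + -2.38*4 = -3.67
The first 5 terms are: [5.85, 3.47, 1.09, -1.29, -3.67]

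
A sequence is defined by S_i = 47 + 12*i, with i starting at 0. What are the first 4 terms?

This is an arithmetic sequence.
i=0: S_0 = 47 + 12*0 = 47
i=1: S_1 = 47 + 12*1 = 59
i=2: S_2 = 47 + 12*2 = 71
i=3: S_3 = 47 + 12*3 = 83
The first 4 terms are: [47, 59, 71, 83]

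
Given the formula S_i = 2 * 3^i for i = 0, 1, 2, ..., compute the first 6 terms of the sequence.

This is a geometric sequence.
i=0: S_0 = 2 * 3^0 = 2
i=1: S_1 = 2 * 3^1 = 6
i=2: S_2 = 2 * 3^2 = 18
i=3: S_3 = 2 * 3^3 = 54
i=4: S_4 = 2 * 3^4 = 162
i=5: S_5 = 2 * 3^5 = 486
The first 6 terms are: [2, 6, 18, 54, 162, 486]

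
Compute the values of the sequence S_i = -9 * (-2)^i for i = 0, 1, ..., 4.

This is a geometric sequence.
i=0: S_0 = -9 * (-2)^0 = -9
i=1: S_1 = -9 * (-2)^1 = 18
i=2: S_2 = -9 * (-2)^2 = -36
i=3: S_3 = -9 * (-2)^3 = 72
i=4: S_4 = -9 * (-2)^4 = -144
The first 5 terms are: [-9, 18, -36, 72, -144]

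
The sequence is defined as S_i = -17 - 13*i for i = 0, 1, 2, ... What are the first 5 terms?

This is an arithmetic sequence.
i=0: S_0 = -17 + -13*0 = -17
i=1: S_1 = -17 + -13*1 = -30
i=2: S_2 = -17 + -13*2 = -43
i=3: S_3 = -17 + -13*3 = -56
i=4: S_4 = -17 + -13*4 = -69
The first 5 terms are: [-17, -30, -43, -56, -69]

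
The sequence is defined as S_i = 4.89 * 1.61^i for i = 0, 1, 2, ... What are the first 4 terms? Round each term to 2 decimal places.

This is a geometric sequence.
i=0: S_0 = 4.89 * 1.61^0 = 4.89
i=1: S_1 = 4.89 * 1.61^1 ≈ 7.87
i=2: S_2 = 4.89 * 1.61^2 ≈ 12.68
i=3: S_3 = 4.89 * 1.61^3 ≈ 20.41
The first 4 terms are: [4.89, 7.87, 12.68, 20.41]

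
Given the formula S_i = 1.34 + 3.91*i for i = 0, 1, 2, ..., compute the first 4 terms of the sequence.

This is an arithmetic sequence.
i=0: S_0 = 1.34 + 3.91*0 = 1.34
i=1: S_1 = 1.34 + 3.91*1 = 5.25
i=2: S_2 = 1.34 + 3.91*2 = 9.16
i=3: S_3 = 1.34 + 3.91*3 = 13.07
The first 4 terms are: [1.34, 5.25, 9.16, 13.07]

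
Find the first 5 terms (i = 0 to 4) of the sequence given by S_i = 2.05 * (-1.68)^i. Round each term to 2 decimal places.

This is a geometric sequence.
i=0: S_0 = 2.05 * (-1.68)^0 = 2.05
i=1: S_1 = 2.05 * (-1.68)^1 ≈ -3.44
i=2: S_2 = 2.05 * (-1.68)^2 ≈ 5.79
i=3: S_3 = 2.05 * (-1.68)^3 ≈ -9.72
i=4: S_4 = 2.05 * (-1.68)^4 ≈ 16.33
The first 5 terms are: [2.05, -3.44, 5.79, -9.72, 16.33]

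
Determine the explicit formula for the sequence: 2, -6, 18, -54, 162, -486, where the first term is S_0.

Check ratios: -6 / 2 = -3.0
Common ratio r = -3.
First term a = 2.
Formula: S_i = 2 * (-3)^i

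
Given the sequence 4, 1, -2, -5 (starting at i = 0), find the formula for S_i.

Check differences: 1 - 4 = -3
-2 - 1 = -3
Common difference d = -3.
First term a = 4.
Formula: S_i = 4 - 3*i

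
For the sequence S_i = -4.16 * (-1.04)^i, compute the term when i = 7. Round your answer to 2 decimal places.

S_7 = -4.16 * (-1.04)^7 ≈ -4.16 * -1.3159 ≈ 5.47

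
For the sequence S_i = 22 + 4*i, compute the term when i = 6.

S_6 = 22 + 4*6 = 22 + 24 = 46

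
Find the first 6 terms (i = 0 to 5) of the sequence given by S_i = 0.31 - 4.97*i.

This is an arithmetic sequence.
i=0: S_0 = 0.31 + -4.97*0 = 0.31
i=1: S_1 = 0.31 + -4.97*1 = -4.66
i=2: S_2 = 0.31 + -4.97*2 = -9.63
i=3: S_3 = 0.31 + -4.97*3 = -14.6
i=4: S_4 = 0.31 + -4.97*4 = -19.57
i=5: S_5 = 0.31 + -4.97*5 = -24.54
The first 6 terms are: [0.31, -4.66, -9.63, -14.6, -19.57, -24.54]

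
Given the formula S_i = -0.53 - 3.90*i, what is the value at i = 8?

S_8 = -0.53 + -3.9*8 = -0.53 + -31.2 = -31.73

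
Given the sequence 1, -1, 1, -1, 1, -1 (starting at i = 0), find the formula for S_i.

Check ratios: -1 / 1 = -1.0
Common ratio r = -1.
First term a = 1.
Formula: S_i = 1 * (-1)^i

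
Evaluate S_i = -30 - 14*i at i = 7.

S_7 = -30 + -14*7 = -30 + -98 = -128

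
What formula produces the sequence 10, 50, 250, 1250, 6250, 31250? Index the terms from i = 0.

Check ratios: 50 / 10 = 5.0
Common ratio r = 5.
First term a = 10.
Formula: S_i = 10 * 5^i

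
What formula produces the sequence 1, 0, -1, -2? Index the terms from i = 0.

Check differences: 0 - 1 = -1
-1 - 0 = -1
Common difference d = -1.
First term a = 1.
Formula: S_i = 1 - 1*i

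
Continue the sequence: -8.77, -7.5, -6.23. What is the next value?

Differences: -7.5 - -8.77 = 1.27
This is an arithmetic sequence with common difference d = 1.27.
Next term = -6.23 + 1.27 = -4.96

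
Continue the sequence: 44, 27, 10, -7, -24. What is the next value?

Differences: 27 - 44 = -17
This is an arithmetic sequence with common difference d = -17.
Next term = -24 + -17 = -41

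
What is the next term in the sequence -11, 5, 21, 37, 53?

Differences: 5 - -11 = 16
This is an arithmetic sequence with common difference d = 16.
Next term = 53 + 16 = 69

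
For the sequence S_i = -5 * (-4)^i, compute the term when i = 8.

S_8 = -5 * (-4)^8 = -5 * 65536 = -327680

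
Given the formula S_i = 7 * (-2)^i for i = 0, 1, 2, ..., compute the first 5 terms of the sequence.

This is a geometric sequence.
i=0: S_0 = 7 * (-2)^0 = 7
i=1: S_1 = 7 * (-2)^1 = -14
i=2: S_2 = 7 * (-2)^2 = 28
i=3: S_3 = 7 * (-2)^3 = -56
i=4: S_4 = 7 * (-2)^4 = 112
The first 5 terms are: [7, -14, 28, -56, 112]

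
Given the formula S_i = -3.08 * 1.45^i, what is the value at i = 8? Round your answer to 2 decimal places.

S_8 = -3.08 * 1.45^8 ≈ -3.08 * 19.5409 ≈ -60.19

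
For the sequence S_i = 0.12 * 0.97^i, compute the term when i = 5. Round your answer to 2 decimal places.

S_5 = 0.12 * 0.97^5 ≈ 0.12 * 0.8587 ≈ 0.1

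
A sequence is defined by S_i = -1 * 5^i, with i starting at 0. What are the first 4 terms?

This is a geometric sequence.
i=0: S_0 = -1 * 5^0 = -1
i=1: S_1 = -1 * 5^1 = -5
i=2: S_2 = -1 * 5^2 = -25
i=3: S_3 = -1 * 5^3 = -125
The first 4 terms are: [-1, -5, -25, -125]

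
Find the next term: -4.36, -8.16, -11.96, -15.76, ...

Differences: -8.16 - -4.36 = -3.8
This is an arithmetic sequence with common difference d = -3.8.
Next term = -15.76 + -3.8 = -19.56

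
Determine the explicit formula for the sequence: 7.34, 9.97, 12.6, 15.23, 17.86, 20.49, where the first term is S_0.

Check differences: 9.97 - 7.34 = 2.63
12.6 - 9.97 = 2.63
Common difference d = 2.63.
First term a = 7.34.
Formula: S_i = 7.34 + 2.63*i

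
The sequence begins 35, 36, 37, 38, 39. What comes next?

Differences: 36 - 35 = 1
This is an arithmetic sequence with common difference d = 1.
Next term = 39 + 1 = 40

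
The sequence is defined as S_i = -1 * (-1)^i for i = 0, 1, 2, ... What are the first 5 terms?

This is a geometric sequence.
i=0: S_0 = -1 * (-1)^0 = -1
i=1: S_1 = -1 * (-1)^1 = 1
i=2: S_2 = -1 * (-1)^2 = -1
i=3: S_3 = -1 * (-1)^3 = 1
i=4: S_4 = -1 * (-1)^4 = -1
The first 5 terms are: [-1, 1, -1, 1, -1]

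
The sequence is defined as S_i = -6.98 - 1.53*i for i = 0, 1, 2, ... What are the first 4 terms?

This is an arithmetic sequence.
i=0: S_0 = -6.98 + -1.53*0 = -6.98
i=1: S_1 = -6.98 + -1.53*1 = -8.51
i=2: S_2 = -6.98 + -1.53*2 = -10.04
i=3: S_3 = -6.98 + -1.53*3 = -11.57
The first 4 terms are: [-6.98, -8.51, -10.04, -11.57]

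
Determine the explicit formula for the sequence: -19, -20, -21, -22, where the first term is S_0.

Check differences: -20 - -19 = -1
-21 - -20 = -1
Common difference d = -1.
First term a = -19.
Formula: S_i = -19 - 1*i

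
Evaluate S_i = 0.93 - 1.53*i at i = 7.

S_7 = 0.93 + -1.53*7 = 0.93 + -10.71 = -9.78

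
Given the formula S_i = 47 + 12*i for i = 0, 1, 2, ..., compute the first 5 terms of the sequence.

This is an arithmetic sequence.
i=0: S_0 = 47 + 12*0 = 47
i=1: S_1 = 47 + 12*1 = 59
i=2: S_2 = 47 + 12*2 = 71
i=3: S_3 = 47 + 12*3 = 83
i=4: S_4 = 47 + 12*4 = 95
The first 5 terms are: [47, 59, 71, 83, 95]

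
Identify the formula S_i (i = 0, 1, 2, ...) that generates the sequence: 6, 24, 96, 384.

Check ratios: 24 / 6 = 4.0
Common ratio r = 4.
First term a = 6.
Formula: S_i = 6 * 4^i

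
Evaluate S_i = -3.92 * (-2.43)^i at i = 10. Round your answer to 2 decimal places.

S_10 = -3.92 * (-2.43)^10 ≈ -3.92 * 7178.9799 ≈ -28141.6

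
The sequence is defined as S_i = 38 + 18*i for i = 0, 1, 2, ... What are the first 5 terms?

This is an arithmetic sequence.
i=0: S_0 = 38 + 18*0 = 38
i=1: S_1 = 38 + 18*1 = 56
i=2: S_2 = 38 + 18*2 = 74
i=3: S_3 = 38 + 18*3 = 92
i=4: S_4 = 38 + 18*4 = 110
The first 5 terms are: [38, 56, 74, 92, 110]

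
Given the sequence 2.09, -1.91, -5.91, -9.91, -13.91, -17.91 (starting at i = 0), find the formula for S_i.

Check differences: -1.91 - 2.09 = -4.0
-5.91 - -1.91 = -4.0
Common difference d = -4.0.
First term a = 2.09.
Formula: S_i = 2.09 - 4.00*i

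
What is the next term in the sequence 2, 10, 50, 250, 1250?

Ratios: 10 / 2 = 5.0
This is a geometric sequence with common ratio r = 5.
Next term = 1250 * 5 = 6250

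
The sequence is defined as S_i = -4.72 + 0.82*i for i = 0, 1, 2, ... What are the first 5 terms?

This is an arithmetic sequence.
i=0: S_0 = -4.72 + 0.82*0 = -4.72
i=1: S_1 = -4.72 + 0.82*1 = -3.9
i=2: S_2 = -4.72 + 0.82*2 = -3.08
i=3: S_3 = -4.72 + 0.82*3 = -2.26
i=4: S_4 = -4.72 + 0.82*4 = -1.44
The first 5 terms are: [-4.72, -3.9, -3.08, -2.26, -1.44]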